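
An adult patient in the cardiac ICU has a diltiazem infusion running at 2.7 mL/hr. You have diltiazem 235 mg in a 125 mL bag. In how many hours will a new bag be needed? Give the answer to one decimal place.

Duration = 125 mL ÷ 2.7 mL/hr = 46.2963 hr

46.3 hours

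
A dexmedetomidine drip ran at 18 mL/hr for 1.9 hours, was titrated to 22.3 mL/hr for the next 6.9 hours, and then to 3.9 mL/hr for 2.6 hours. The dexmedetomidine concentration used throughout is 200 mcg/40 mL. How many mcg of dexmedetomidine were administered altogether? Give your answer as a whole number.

Concentration = 200 mcg ÷ 40 mL = 5 mcg/mL
Stage 1: 18 mL/hr × 1.9 hr = 34.2 mL → 34.2 mL × 5 mcg/mL = 171 mcg
Stage 2: 22.3 mL/hr × 6.9 hr = 153.87 mL → 153.87 mL × 5 mcg/mL = 769.35 mcg
Stage 3: 3.9 mL/hr × 2.6 hr = 10.14 mL → 10.14 mL × 5 mcg/mL = 50.7 mcg
Total = 171 + 769.35 + 50.7 = 991.05 mcg

991 mcg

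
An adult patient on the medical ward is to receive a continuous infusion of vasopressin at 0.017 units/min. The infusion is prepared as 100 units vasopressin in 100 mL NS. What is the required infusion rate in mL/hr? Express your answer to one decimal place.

0.017 units/min × 60 min/hr = 1.02 units/hr
Concentration = 100 units ÷ 100 mL = 1 units/mL
Rate = 1.02 units/hr ÷ 1 units/mL = 1.02 mL/hr

1.0 mL/hr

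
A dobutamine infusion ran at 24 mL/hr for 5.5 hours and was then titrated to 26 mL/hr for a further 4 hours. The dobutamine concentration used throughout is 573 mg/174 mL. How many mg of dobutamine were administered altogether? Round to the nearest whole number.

777 mg

Concentration = 573 mg ÷ 174 mL = 3.293103 mg/mL
Stage 1: 24 mL/hr × 5.5 hr = 132 mL → 132 mL × 3.293103 mg/mL = 434.6897 mg
Stage 2: 26 mL/hr × 4 hr = 104 mL → 104 mL × 3.293103 mg/mL = 342.4828 mg
Total = 434.6897 + 342.4828 = 777.1724 mg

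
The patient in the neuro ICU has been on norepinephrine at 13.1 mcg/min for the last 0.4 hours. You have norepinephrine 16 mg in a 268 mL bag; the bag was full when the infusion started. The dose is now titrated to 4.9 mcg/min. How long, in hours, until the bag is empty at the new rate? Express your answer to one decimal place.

Initial rate:
13.1 mcg/min × 60 min/hr = 786 mcg/hr
Concentration = 16 mg ÷ 268 mL = 0.05970149 mg/mL = 59.70149 mcg/mL
Rate = 786 mcg/hr ÷ 59.70149 mcg/mL = 13.1655 mL/hr
Volume infused so far = 13.1655 mL/hr × 0.4 hr = 5.2662 mL
Volume remaining = 268 − 5.2662 = 262.7338 mL
New rate:
4.9 mcg/min × 60 min/hr = 294 mcg/hr
Rate = 294 mcg/hr ÷ 59.70149 mcg/mL = 4.9245 mL/hr
Time remaining = 262.7338 mL ÷ 4.9245 mL/hr = 53.35238 hr

53.4 hours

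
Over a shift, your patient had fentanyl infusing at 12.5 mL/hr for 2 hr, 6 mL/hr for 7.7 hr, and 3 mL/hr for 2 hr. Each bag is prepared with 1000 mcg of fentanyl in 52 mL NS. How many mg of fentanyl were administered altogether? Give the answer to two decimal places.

1.48 mg

Concentration = 1000 mcg ÷ 52 mL = 19.23077 mcg/mL
Stage 1: 12.5 mL/hr × 2 hr = 25 mL → 25 mL × 19.23077 mcg/mL = 480.7692 mcg
Stage 2: 6 mL/hr × 7.7 hr = 46.2 mL → 46.2 mL × 19.23077 mcg/mL = 888.4615 mcg
Stage 3: 3 mL/hr × 2 hr = 6 mL → 6 mL × 19.23077 mcg/mL = 115.3846 mcg
Total = 480.7692 + 888.4615 + 115.3846 = 1484.615 mcg = 1.484615 mg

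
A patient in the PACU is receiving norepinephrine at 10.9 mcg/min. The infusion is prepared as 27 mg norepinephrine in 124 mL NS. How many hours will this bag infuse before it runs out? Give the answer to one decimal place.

10.9 mcg/min × 60 min/hr = 654 mcg/hr
Concentration = 27 mg ÷ 124 mL = 0.2177419 mg/mL = 217.7419 mcg/mL
Rate = 654 mcg/hr ÷ 217.7419 mcg/mL = 3.003556 mL/hr
Duration = 124 mL ÷ 3.003556 mL/hr = 41.2844 hr

41.3 hours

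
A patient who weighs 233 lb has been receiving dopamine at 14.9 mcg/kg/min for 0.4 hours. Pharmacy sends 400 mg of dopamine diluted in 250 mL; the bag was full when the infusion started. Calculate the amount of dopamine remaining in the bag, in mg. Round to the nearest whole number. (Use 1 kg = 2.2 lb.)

362 mg

Weight = 233 lb ÷ 2.2 lb/kg = 105.9091 kg
Dose = 14.9 mcg/kg/min × 105.9091 kg = 1578.045 mcg/min
1578.045 mcg/min × 60 min/hr = 94682.73 mcg/hr
Concentration = 400 mg ÷ 250 mL = 1.6 mg/mL = 1600 mcg/mL
Rate = 94682.73 mcg/hr ÷ 1600 mcg/mL = 59.1767 mL/hr
Volume infused = 59.1767 mL/hr × 0.4 hr = 23.67068 mL
Volume remaining = 250 − 23.67068 = 226.3293 mL
Drug remaining = 226.3293 mL × 1600 mcg/mL = 362126.9 mcg = 362.1269 mg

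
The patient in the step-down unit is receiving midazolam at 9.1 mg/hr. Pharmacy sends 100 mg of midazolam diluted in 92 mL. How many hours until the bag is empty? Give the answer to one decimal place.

11.0 hours

Concentration = 100 mg ÷ 92 mL = 1.086957 mg/mL
Rate = 9.1 mg/hr ÷ 1.086957 mg/mL = 8.372 mL/hr
Duration = 92 mL ÷ 8.372 mL/hr = 10.98901 hr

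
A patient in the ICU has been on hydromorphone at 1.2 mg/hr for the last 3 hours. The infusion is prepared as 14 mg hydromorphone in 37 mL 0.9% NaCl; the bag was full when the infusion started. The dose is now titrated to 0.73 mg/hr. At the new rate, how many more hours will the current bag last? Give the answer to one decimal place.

Initial rate:
Concentration = 14 mg ÷ 37 mL = 0.3783784 mg/mL
Rate = 1.2 mg/hr ÷ 0.3783784 mg/mL = 3.171429 mL/hr
Volume infused so far = 3.171429 mL/hr × 3 hr = 9.514286 mL
Volume remaining = 37 − 9.514286 = 27.48571 mL
New rate:
Rate = 0.73 mg/hr ÷ 0.3783784 mg/mL = 1.929286 mL/hr
Time remaining = 27.48571 mL ÷ 1.929286 mL/hr = 14.24658 hr

14.2 hours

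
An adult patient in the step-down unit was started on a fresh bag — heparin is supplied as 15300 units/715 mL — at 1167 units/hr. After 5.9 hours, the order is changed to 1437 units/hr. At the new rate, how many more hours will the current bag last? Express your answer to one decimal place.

5.9 hours

Initial rate:
Concentration = 15300 units ÷ 715 mL = 21.3986 units/mL
Rate = 1167 units/hr ÷ 21.3986 units/mL = 54.53627 mL/hr
Volume infused so far = 54.53627 mL/hr × 5.9 hr = 321.764 mL
Volume remaining = 715 − 321.764 = 393.236 mL
New rate:
Rate = 1437 units/hr ÷ 21.3986 units/mL = 67.15392 mL/hr
Time remaining = 393.236 mL ÷ 67.15392 mL/hr = 5.855741 hr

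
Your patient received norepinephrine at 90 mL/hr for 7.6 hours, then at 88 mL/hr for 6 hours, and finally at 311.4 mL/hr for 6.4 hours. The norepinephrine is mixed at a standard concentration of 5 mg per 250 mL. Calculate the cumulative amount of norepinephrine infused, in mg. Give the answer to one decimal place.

Concentration = 5 mg ÷ 250 mL = 0.02 mg/mL
Stage 1: 90 mL/hr × 7.6 hr = 684 mL → 684 mL × 0.02 mg/mL = 13.68 mg
Stage 2: 88 mL/hr × 6 hr = 528 mL → 528 mL × 0.02 mg/mL = 10.56 mg
Stage 3: 311.4 mL/hr × 6.4 hr = 1992.96 mL → 1992.96 mL × 0.02 mg/mL = 39.8592 mg
Total = 13.68 + 10.56 + 39.8592 = 64.0992 mg

64.1 mg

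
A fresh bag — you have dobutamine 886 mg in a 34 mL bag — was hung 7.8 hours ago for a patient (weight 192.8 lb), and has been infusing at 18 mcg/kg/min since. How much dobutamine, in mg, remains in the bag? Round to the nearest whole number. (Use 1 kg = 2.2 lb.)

148 mg

Weight = 192.8 lb ÷ 2.2 lb/kg = 87.63636 kg
Dose = 18 mcg/kg/min × 87.63636 kg = 1577.455 mcg/min
1577.455 mcg/min × 60 min/hr = 94647.27 mcg/hr
Concentration = 886 mg ÷ 34 mL = 26.05882 mg/mL = 26058.82 mcg/mL
Rate = 94647.27 mcg/hr ÷ 26058.82 mcg/mL = 3.632062 mL/hr
Volume infused = 3.632062 mL/hr × 7.8 hr = 28.33009 mL
Volume remaining = 34 − 28.33009 = 5.669913 mL
Drug remaining = 5.669913 mL × 26058.82 mcg/mL = 147751.3 mcg = 147.7513 mg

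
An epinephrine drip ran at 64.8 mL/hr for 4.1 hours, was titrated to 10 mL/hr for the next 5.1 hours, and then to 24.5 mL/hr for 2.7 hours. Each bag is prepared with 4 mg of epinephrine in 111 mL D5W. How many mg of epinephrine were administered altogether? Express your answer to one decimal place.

13.8 mg

Concentration = 4 mg ÷ 111 mL = 0.03603604 mg/mL
Stage 1: 64.8 mL/hr × 4.1 hr = 265.68 mL → 265.68 mL × 0.03603604 mg/mL = 9.574054 mg
Stage 2: 10 mL/hr × 5.1 hr = 51 mL → 51 mL × 0.03603604 mg/mL = 1.837838 mg
Stage 3: 24.5 mL/hr × 2.7 hr = 66.15 mL → 66.15 mL × 0.03603604 mg/mL = 2.383784 mg
Total = 9.574054 + 1.837838 + 2.383784 = 13.79568 mg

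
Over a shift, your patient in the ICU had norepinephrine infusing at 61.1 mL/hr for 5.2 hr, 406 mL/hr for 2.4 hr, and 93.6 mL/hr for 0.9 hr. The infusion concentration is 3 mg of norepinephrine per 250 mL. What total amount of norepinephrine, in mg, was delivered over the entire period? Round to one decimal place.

16.5 mg

Concentration = 3 mg ÷ 250 mL = 0.012 mg/mL
Stage 1: 61.1 mL/hr × 5.2 hr = 317.72 mL → 317.72 mL × 0.012 mg/mL = 3.81264 mg
Stage 2: 406 mL/hr × 2.4 hr = 974.4 mL → 974.4 mL × 0.012 mg/mL = 11.6928 mg
Stage 3: 93.6 mL/hr × 0.9 hr = 84.24 mL → 84.24 mL × 0.012 mg/mL = 1.01088 mg
Total = 3.81264 + 11.6928 + 1.01088 = 16.51632 mg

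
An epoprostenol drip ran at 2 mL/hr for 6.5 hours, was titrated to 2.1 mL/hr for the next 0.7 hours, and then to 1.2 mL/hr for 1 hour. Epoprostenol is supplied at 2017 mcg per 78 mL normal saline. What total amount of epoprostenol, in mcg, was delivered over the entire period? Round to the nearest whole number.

Concentration = 2017 mcg ÷ 78 mL = 25.85897 mcg/mL
Stage 1: 2 mL/hr × 6.5 hr = 13 mL → 13 mL × 25.85897 mcg/mL = 336.1667 mcg
Stage 2: 2.1 mL/hr × 0.7 hr = 1.47 mL → 1.47 mL × 25.85897 mcg/mL = 38.01269 mcg
Stage 3: 1.2 mL/hr × 1 hr = 1.2 mL → 1.2 mL × 25.85897 mcg/mL = 31.03077 mcg
Total = 336.1667 + 38.01269 + 31.03077 = 405.2101 mcg

405 mcg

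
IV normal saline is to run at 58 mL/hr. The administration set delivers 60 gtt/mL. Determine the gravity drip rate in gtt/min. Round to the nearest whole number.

58 mL/hr ÷ 60 min/hr = 0.9666667 mL/min
0.9666667 mL/min × 60 gtt/mL = 58 gtt/min

58 gtt/min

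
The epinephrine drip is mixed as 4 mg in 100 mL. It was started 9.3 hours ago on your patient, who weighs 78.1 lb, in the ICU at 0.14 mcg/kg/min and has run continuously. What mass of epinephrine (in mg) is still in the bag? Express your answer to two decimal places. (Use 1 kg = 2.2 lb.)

1.23 mg

Weight = 78.1 lb ÷ 2.2 lb/kg = 35.5 kg
Dose = 0.14 mcg/kg/min × 35.5 kg = 4.97 mcg/min
4.97 mcg/min × 60 min/hr = 298.2 mcg/hr
Concentration = 4 mg ÷ 100 mL = 0.04 mg/mL = 40 mcg/mL
Rate = 298.2 mcg/hr ÷ 40 mcg/mL = 7.455 mL/hr
Volume infused = 7.455 mL/hr × 9.3 hr = 69.3315 mL
Volume remaining = 100 − 69.3315 = 30.6685 mL
Drug remaining = 30.6685 mL × 40 mcg/mL = 1226.74 mcg = 1.22674 mg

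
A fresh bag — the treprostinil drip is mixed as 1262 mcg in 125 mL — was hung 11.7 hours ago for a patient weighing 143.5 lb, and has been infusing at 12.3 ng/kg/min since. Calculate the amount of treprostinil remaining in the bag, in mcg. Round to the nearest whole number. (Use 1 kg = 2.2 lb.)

Weight = 143.5 lb ÷ 2.2 lb/kg = 65.22727 kg
Dose = 12.3 ng/kg/min × 65.22727 kg = 802.2955 ng/min
802.2955 ng/min × 60 min/hr = 48137.73 ng/hr
Concentration = 1262 mcg ÷ 125 mL = 10.096 mcg/mL = 10096 ng/mL
Rate = 48137.73 ng/hr ÷ 10096 ng/mL = 4.768 mL/hr
Volume infused = 4.768 mL/hr × 11.7 hr = 55.7856 mL
Volume remaining = 125 − 55.7856 = 69.2144 mL
Drug remaining = 69.2144 mL × 10096 ng/mL = 698788.6 ng = 698.7886 mcg

699 mcg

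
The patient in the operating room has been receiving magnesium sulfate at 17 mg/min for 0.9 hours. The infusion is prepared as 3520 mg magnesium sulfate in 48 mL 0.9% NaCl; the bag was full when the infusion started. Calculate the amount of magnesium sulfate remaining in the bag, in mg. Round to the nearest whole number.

17 mg/min × 60 min/hr = 1020 mg/hr
Concentration = 3520 mg ÷ 48 mL = 73.33333 mg/mL
Rate = 1020 mg/hr ÷ 73.33333 mg/mL = 13.90909 mL/hr
Volume infused = 13.90909 mL/hr × 0.9 hr = 12.51818 mL
Volume remaining = 48 − 12.51818 = 35.48182 mL
Drug remaining = 35.48182 mL × 73.33333 mg/mL = 2602 mg

2602 mg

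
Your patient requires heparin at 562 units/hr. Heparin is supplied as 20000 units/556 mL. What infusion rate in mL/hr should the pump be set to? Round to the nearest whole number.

16 mL/hr

Concentration = 20000 units ÷ 556 mL = 35.97122 units/mL
Rate = 562 units/hr ÷ 35.97122 units/mL = 15.6236 mL/hr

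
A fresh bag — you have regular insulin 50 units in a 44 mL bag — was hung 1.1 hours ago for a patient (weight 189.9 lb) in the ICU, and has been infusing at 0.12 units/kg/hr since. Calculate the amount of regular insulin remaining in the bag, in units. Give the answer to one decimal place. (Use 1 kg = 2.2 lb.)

Weight = 189.9 lb ÷ 2.2 lb/kg = 86.31818 kg
Dose = 0.12 units/kg/hr × 86.31818 kg = 10.35818 units/hr
Concentration = 50 units ÷ 44 mL = 1.136364 units/mL
Rate = 10.35818 units/hr ÷ 1.136364 units/mL = 9.1152 mL/hr
Volume infused = 9.1152 mL/hr × 1.1 hr = 10.02672 mL
Volume remaining = 44 − 10.02672 = 33.97328 mL
Drug remaining = 33.97328 mL × 1.136364 units/mL = 38.606 units

38.6 units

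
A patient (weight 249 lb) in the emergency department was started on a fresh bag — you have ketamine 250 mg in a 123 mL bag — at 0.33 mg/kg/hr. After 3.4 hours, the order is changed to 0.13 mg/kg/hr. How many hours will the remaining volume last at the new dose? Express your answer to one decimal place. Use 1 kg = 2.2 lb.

Initial rate:
Weight = 249 lb ÷ 2.2 lb/kg = 113.1818 kg
Dose = 0.33 mg/kg/hr × 113.1818 kg = 37.35 mg/hr
Concentration = 250 mg ÷ 123 mL = 2.03252 mg/mL
Rate = 37.35 mg/hr ÷ 2.03252 mg/mL = 18.3762 mL/hr
Volume infused so far = 18.3762 mL/hr × 3.4 hr = 62.47908 mL
Volume remaining = 123 − 62.47908 = 60.52092 mL
New rate:
Dose = 0.13 mg/kg/hr × 113.1818 kg = 14.71364 mg/hr
Rate = 14.71364 mg/hr ÷ 2.03252 mg/mL = 7.239109 mL/hr
Time remaining = 60.52092 mL ÷ 7.239109 mL/hr = 8.360272 hr

8.4 hours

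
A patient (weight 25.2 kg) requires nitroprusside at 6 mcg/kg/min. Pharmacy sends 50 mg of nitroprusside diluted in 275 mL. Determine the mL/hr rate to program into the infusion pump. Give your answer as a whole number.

50 mL/hr

Dose = 6 mcg/kg/min × 25.2 kg = 151.2 mcg/min
151.2 mcg/min × 60 min/hr = 9072 mcg/hr
Concentration = 50 mg ÷ 275 mL = 0.1818182 mg/mL = 181.8182 mcg/mL
Rate = 9072 mcg/hr ÷ 181.8182 mcg/mL = 49.896 mL/hr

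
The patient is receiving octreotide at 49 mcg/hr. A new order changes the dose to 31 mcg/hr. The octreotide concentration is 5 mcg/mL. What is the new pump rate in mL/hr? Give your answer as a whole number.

Rate = 31 mcg/hr ÷ 5 mcg/mL = 6.2 mL/hr

6 mL/hr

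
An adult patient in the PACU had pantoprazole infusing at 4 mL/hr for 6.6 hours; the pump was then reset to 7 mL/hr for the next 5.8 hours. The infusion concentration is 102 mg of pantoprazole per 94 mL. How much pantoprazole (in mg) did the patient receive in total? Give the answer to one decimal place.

Concentration = 102 mg ÷ 94 mL = 1.085106 mg/mL
Stage 1: 4 mL/hr × 6.6 hr = 26.4 mL → 26.4 mL × 1.085106 mg/mL = 28.64681 mg
Stage 2: 7 mL/hr × 5.8 hr = 40.6 mL → 40.6 mL × 1.085106 mg/mL = 44.05532 mg
Total = 28.64681 + 44.05532 = 72.70213 mg

72.7 mg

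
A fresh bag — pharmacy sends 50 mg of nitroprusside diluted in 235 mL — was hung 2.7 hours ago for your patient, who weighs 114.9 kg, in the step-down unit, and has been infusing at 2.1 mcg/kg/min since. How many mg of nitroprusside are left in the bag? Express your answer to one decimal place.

10.9 mg

Dose = 2.1 mcg/kg/min × 114.9 kg = 241.29 mcg/min
241.29 mcg/min × 60 min/hr = 14477.4 mcg/hr
Concentration = 50 mg ÷ 235 mL = 0.212766 mg/mL = 212.766 mcg/mL
Rate = 14477.4 mcg/hr ÷ 212.766 mcg/mL = 68.04378 mL/hr
Volume infused = 68.04378 mL/hr × 2.7 hr = 183.7182 mL
Volume remaining = 235 − 183.7182 = 51.28179 mL
Drug remaining = 51.28179 mL × 212.766 mcg/mL = 10911.02 mcg = 10.91102 mg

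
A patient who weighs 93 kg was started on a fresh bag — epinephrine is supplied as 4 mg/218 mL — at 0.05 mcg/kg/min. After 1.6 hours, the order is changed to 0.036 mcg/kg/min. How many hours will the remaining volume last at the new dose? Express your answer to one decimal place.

17.7 hours

Initial rate:
Dose = 0.05 mcg/kg/min × 93 kg = 4.65 mcg/min
4.65 mcg/min × 60 min/hr = 279 mcg/hr
Concentration = 4 mg ÷ 218 mL = 0.01834862 mg/mL = 18.34862 mcg/mL
Rate = 279 mcg/hr ÷ 18.34862 mcg/mL = 15.2055 mL/hr
Volume infused so far = 15.2055 mL/hr × 1.6 hr = 24.3288 mL
Volume remaining = 218 − 24.3288 = 193.6712 mL
New rate:
Dose = 0.036 mcg/kg/min × 93 kg = 3.348 mcg/min
3.348 mcg/min × 60 min/hr = 200.88 mcg/hr
Rate = 200.88 mcg/hr ÷ 18.34862 mcg/mL = 10.94796 mL/hr
Time remaining = 193.6712 mL ÷ 10.94796 mL/hr = 17.69016 hr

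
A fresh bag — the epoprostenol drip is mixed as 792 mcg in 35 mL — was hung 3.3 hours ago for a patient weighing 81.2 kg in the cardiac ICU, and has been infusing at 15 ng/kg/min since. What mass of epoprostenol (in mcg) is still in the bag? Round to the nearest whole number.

Dose = 15 ng/kg/min × 81.2 kg = 1218 ng/min
1218 ng/min × 60 min/hr = 73080 ng/hr
Concentration = 792 mcg ÷ 35 mL = 22.62857 mcg/mL = 22628.57 ng/mL
Rate = 73080 ng/hr ÷ 22628.57 ng/mL = 3.229545 mL/hr
Volume infused = 3.229545 mL/hr × 3.3 hr = 10.6575 mL
Volume remaining = 35 − 10.6575 = 24.3425 mL
Drug remaining = 24.3425 mL × 22628.57 ng/mL = 550836 ng = 550.836 mcg

551 mcg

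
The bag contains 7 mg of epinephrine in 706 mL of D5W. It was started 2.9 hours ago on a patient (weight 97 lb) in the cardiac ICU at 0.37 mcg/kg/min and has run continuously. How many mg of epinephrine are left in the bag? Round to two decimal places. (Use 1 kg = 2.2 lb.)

4.16 mg

Weight = 97 lb ÷ 2.2 lb/kg = 44.09091 kg
Dose = 0.37 mcg/kg/min × 44.09091 kg = 16.31364 mcg/min
16.31364 mcg/min × 60 min/hr = 978.8182 mcg/hr
Concentration = 7 mg ÷ 706 mL = 0.009915014 mg/mL = 9.915014 mcg/mL
Rate = 978.8182 mcg/hr ÷ 9.915014 mcg/mL = 98.72081 mL/hr
Volume infused = 98.72081 mL/hr × 2.9 hr = 286.2903 mL
Volume remaining = 706 − 286.2903 = 419.7097 mL
Drug remaining = 419.7097 mL × 9.915014 mcg/mL = 4161.427 mcg = 4.161427 mg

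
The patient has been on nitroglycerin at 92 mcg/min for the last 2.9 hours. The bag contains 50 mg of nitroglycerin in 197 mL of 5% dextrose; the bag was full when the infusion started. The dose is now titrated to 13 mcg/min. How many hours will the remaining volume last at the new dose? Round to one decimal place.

Initial rate:
92 mcg/min × 60 min/hr = 5520 mcg/hr
Concentration = 50 mg ÷ 197 mL = 0.2538071 mg/mL = 253.8071 mcg/mL
Rate = 5520 mcg/hr ÷ 253.8071 mcg/mL = 21.7488 mL/hr
Volume infused so far = 21.7488 mL/hr × 2.9 hr = 63.07152 mL
Volume remaining = 197 − 63.07152 = 133.9285 mL
New rate:
13 mcg/min × 60 min/hr = 780 mcg/hr
Rate = 780 mcg/hr ÷ 253.8071 mcg/mL = 3.0732 mL/hr
Time remaining = 133.9285 mL ÷ 3.0732 mL/hr = 43.57949 hr

43.6 hours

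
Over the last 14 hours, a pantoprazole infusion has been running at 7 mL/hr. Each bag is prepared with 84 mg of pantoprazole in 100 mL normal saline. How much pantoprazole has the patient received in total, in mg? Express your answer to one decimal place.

82.3 mg

Concentration = 84 mg ÷ 100 mL = 0.84 mg/mL
Drug rate = 7 mL/hr × 0.84 mg/mL = 5.88 mg/hr
Total = 5.88 mg/hr × 14 hr = 82.32 mg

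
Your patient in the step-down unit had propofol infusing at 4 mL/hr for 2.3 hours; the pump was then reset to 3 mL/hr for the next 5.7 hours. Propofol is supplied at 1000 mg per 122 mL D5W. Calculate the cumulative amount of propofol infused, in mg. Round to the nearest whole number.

Concentration = 1000 mg ÷ 122 mL = 8.196721 mg/mL
Stage 1: 4 mL/hr × 2.3 hr = 9.2 mL → 9.2 mL × 8.196721 mg/mL = 75.40984 mg
Stage 2: 3 mL/hr × 5.7 hr = 17.1 mL → 17.1 mL × 8.196721 mg/mL = 140.1639 mg
Total = 75.40984 + 140.1639 = 215.5738 mg

216 mg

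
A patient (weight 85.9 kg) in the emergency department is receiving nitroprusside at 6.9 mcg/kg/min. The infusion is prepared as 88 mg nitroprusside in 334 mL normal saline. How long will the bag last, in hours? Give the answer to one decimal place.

2.5 hours

Dose = 6.9 mcg/kg/min × 85.9 kg = 592.71 mcg/min
592.71 mcg/min × 60 min/hr = 35562.6 mcg/hr
Concentration = 88 mg ÷ 334 mL = 0.2634731 mg/mL = 263.4731 mcg/mL
Rate = 35562.6 mcg/hr ÷ 263.4731 mcg/mL = 134.9762 mL/hr
Duration = 334 mL ÷ 134.9762 mL/hr = 2.47451 hr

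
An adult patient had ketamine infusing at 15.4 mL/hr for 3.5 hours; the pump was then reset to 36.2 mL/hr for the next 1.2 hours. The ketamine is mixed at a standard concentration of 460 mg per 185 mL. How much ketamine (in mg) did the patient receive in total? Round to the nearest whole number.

Concentration = 460 mg ÷ 185 mL = 2.486486 mg/mL
Stage 1: 15.4 mL/hr × 3.5 hr = 53.9 mL → 53.9 mL × 2.486486 mg/mL = 134.0216 mg
Stage 2: 36.2 mL/hr × 1.2 hr = 43.44 mL → 43.44 mL × 2.486486 mg/mL = 108.013 mg
Total = 134.0216 + 108.013 = 242.0346 mg

242 mg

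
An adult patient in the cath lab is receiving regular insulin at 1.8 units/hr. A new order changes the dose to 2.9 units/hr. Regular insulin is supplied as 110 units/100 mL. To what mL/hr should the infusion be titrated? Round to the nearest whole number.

Concentration = 110 units ÷ 100 mL = 1.1 units/mL
Rate = 2.9 units/hr ÷ 1.1 units/mL = 2.636364 mL/hr

3 mL/hr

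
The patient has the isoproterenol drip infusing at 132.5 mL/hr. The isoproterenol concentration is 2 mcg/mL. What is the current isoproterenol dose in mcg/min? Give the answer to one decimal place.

Drug rate = 132.5 mL/hr × 2 mcg/mL = 265 mcg/hr
265 mcg/hr ÷ 60 min/hr = 4.416667 mcg/min

4.4 mcg/min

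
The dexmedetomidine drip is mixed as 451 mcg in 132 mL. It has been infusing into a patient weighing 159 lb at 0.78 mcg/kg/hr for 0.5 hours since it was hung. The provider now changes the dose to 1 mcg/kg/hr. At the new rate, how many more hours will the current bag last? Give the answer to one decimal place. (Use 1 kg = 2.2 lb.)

Initial rate:
Weight = 159 lb ÷ 2.2 lb/kg = 72.27273 kg
Dose = 0.78 mcg/kg/hr × 72.27273 kg = 56.37273 mcg/hr
Concentration = 451 mcg ÷ 132 mL = 3.416667 mcg/mL
Rate = 56.37273 mcg/hr ÷ 3.416667 mcg/mL = 16.49933 mL/hr
Volume infused so far = 16.49933 mL/hr × 0.5 hr = 8.249667 mL
Volume remaining = 132 − 8.249667 = 123.7503 mL
New rate:
Dose = 1 mcg/kg/hr × 72.27273 kg = 72.27273 mcg/hr
Rate = 72.27273 mcg/hr ÷ 3.416667 mcg/mL = 21.15299 mL/hr
Time remaining = 123.7503 mL ÷ 21.15299 mL/hr = 5.850252 hr

5.9 hours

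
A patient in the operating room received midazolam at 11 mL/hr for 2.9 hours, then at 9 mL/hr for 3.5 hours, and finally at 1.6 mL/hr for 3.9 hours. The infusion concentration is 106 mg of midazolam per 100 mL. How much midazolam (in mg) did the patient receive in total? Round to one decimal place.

Concentration = 106 mg ÷ 100 mL = 1.06 mg/mL
Stage 1: 11 mL/hr × 2.9 hr = 31.9 mL → 31.9 mL × 1.06 mg/mL = 33.814 mg
Stage 2: 9 mL/hr × 3.5 hr = 31.5 mL → 31.5 mL × 1.06 mg/mL = 33.39 mg
Stage 3: 1.6 mL/hr × 3.9 hr = 6.24 mL → 6.24 mL × 1.06 mg/mL = 6.6144 mg
Total = 33.814 + 33.39 + 6.6144 = 73.8184 mg

73.8 mg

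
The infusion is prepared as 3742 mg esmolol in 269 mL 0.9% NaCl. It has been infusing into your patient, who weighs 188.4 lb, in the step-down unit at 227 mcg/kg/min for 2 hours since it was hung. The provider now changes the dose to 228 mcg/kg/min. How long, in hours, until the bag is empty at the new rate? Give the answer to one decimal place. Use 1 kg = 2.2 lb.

Initial rate:
Weight = 188.4 lb ÷ 2.2 lb/kg = 85.63636 kg
Dose = 227 mcg/kg/min × 85.63636 kg = 19439.45 mcg/min
19439.45 mcg/min × 60 min/hr = 1166367 mcg/hr
Concentration = 3742 mg ÷ 269 mL = 13.91078 mg/mL = 13910.78 mcg/mL
Rate = 1166367 mcg/hr ÷ 13910.78 mcg/mL = 83.84628 mL/hr
Volume infused so far = 83.84628 mL/hr × 2 hr = 167.6926 mL
Volume remaining = 269 − 167.6926 = 101.3074 mL
New rate:
Dose = 228 mcg/kg/min × 85.63636 kg = 19525.09 mcg/min
19525.09 mcg/min × 60 min/hr = 1171505 mcg/hr
Rate = 1171505 mcg/hr ÷ 13910.78 mcg/mL = 84.21565 mL/hr
Time remaining = 101.3074 mL ÷ 84.21565 mL/hr = 1.202953 hr

1.2 hours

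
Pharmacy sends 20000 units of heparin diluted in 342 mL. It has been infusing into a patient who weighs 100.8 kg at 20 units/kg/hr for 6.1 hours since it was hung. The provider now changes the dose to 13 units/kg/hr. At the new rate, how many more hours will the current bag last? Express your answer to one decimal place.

Initial rate:
Dose = 20 units/kg/hr × 100.8 kg = 2016 units/hr
Concentration = 20000 units ÷ 342 mL = 58.47953 units/mL
Rate = 2016 units/hr ÷ 58.47953 units/mL = 34.4736 mL/hr
Volume infused so far = 34.4736 mL/hr × 6.1 hr = 210.289 mL
Volume remaining = 342 − 210.289 = 131.711 mL
New rate:
Dose = 13 units/kg/hr × 100.8 kg = 1310.4 units/hr
Rate = 1310.4 units/hr ÷ 58.47953 units/mL = 22.40784 mL/hr
Time remaining = 131.711 mL ÷ 22.40784 mL/hr = 5.8779 hr

5.9 hours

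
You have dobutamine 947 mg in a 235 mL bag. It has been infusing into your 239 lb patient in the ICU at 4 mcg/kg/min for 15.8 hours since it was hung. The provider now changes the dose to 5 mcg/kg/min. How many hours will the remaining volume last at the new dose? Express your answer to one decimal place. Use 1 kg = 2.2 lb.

Initial rate:
Weight = 239 lb ÷ 2.2 lb/kg = 108.6364 kg
Dose = 4 mcg/kg/min × 108.6364 kg = 434.5455 mcg/min
434.5455 mcg/min × 60 min/hr = 26072.73 mcg/hr
Concentration = 947 mg ÷ 235 mL = 4.029787 mg/mL = 4029.787 mcg/mL
Rate = 26072.73 mcg/hr ÷ 4029.787 mcg/mL = 6.470001 mL/hr
Volume infused so far = 6.470001 mL/hr × 15.8 hr = 102.226 mL
Volume remaining = 235 − 102.226 = 132.774 mL
New rate:
Dose = 5 mcg/kg/min × 108.6364 kg = 543.1818 mcg/min
543.1818 mcg/min × 60 min/hr = 32590.91 mcg/hr
Rate = 32590.91 mcg/hr ÷ 4029.787 mcg/mL = 8.087501 mL/hr
Time remaining = 132.774 mL ÷ 8.087501 mL/hr = 16.41718 hr

16.4 hours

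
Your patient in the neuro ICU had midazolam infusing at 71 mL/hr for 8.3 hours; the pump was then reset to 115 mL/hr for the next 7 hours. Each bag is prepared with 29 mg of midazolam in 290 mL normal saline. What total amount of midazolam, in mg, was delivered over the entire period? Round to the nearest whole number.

139 mg

Concentration = 29 mg ÷ 290 mL = 0.1 mg/mL
Stage 1: 71 mL/hr × 8.3 hr = 589.3 mL → 589.3 mL × 0.1 mg/mL = 58.93 mg
Stage 2: 115 mL/hr × 7 hr = 805 mL → 805 mL × 0.1 mg/mL = 80.5 mg
Total = 58.93 + 80.5 = 139.43 mg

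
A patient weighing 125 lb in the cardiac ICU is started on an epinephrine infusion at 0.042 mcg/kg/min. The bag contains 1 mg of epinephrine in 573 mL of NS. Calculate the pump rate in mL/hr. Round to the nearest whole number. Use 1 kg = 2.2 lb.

Weight = 125 lb ÷ 2.2 lb/kg = 56.81818 kg
Dose = 0.042 mcg/kg/min × 56.81818 kg = 2.386364 mcg/min
2.386364 mcg/min × 60 min/hr = 143.1818 mcg/hr
Concentration = 1 mg ÷ 573 mL = 0.001745201 mg/mL = 1.745201 mcg/mL
Rate = 143.1818 mcg/hr ÷ 1.745201 mcg/mL = 82.04318 mL/hr

82 mL/hr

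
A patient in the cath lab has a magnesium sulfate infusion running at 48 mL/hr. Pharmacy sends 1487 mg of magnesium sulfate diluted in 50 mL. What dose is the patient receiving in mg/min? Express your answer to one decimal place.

Concentration = 1487 mg ÷ 50 mL = 29.74 mg/mL
Drug rate = 48 mL/hr × 29.74 mg/mL = 1427.52 mg/hr
1427.52 mg/hr ÷ 60 min/hr = 23.792 mg/min

23.8 mg/min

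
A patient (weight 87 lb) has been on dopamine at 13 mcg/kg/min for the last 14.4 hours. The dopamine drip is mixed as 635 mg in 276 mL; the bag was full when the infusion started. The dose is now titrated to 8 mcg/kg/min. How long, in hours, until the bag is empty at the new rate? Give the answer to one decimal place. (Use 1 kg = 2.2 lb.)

Initial rate:
Weight = 87 lb ÷ 2.2 lb/kg = 39.54545 kg
Dose = 13 mcg/kg/min × 39.54545 kg = 514.0909 mcg/min
514.0909 mcg/min × 60 min/hr = 30845.45 mcg/hr
Concentration = 635 mg ÷ 276 mL = 2.300725 mg/mL = 2300.725 mcg/mL
Rate = 30845.45 mcg/hr ÷ 2300.725 mcg/mL = 13.40684 mL/hr
Volume infused so far = 13.40684 mL/hr × 14.4 hr = 193.0585 mL
Volume remaining = 276 − 193.0585 = 82.94146 mL
New rate:
Dose = 8 mcg/kg/min × 39.54545 kg = 316.3636 mcg/min
316.3636 mcg/min × 60 min/hr = 18981.82 mcg/hr
Rate = 18981.82 mcg/hr ÷ 2300.725 mcg/mL = 8.250365 mL/hr
Time remaining = 82.94146 mL ÷ 8.250365 mL/hr = 10.05307 hr

10.1 hours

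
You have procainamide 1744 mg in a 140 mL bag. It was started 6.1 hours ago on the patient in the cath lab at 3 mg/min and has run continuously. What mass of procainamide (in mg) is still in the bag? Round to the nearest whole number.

646 mg

3 mg/min × 60 min/hr = 180 mg/hr
Concentration = 1744 mg ÷ 140 mL = 12.45714 mg/mL
Rate = 180 mg/hr ÷ 12.45714 mg/mL = 14.44954 mL/hr
Volume infused = 14.44954 mL/hr × 6.1 hr = 88.1422 mL
Volume remaining = 140 − 88.1422 = 51.8578 mL
Drug remaining = 51.8578 mL × 12.45714 mg/mL = 646 mg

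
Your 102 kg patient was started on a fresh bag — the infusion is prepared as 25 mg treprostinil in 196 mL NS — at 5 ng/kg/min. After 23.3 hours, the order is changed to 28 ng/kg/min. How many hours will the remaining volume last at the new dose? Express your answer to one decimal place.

141.7 hours

Initial rate:
Dose = 5 ng/kg/min × 102 kg = 510 ng/min
510 ng/min × 60 min/hr = 30600 ng/hr
Concentration = 25 mg ÷ 196 mL = 0.127551 mg/mL = 127551 ng/mL
Rate = 30600 ng/hr ÷ 127551 ng/mL = 0.239904 mL/hr
Volume infused so far = 0.239904 mL/hr × 23.3 hr = 5.589763 mL
Volume remaining = 196 − 5.589763 = 190.4102 mL
New rate:
Dose = 28 ng/kg/min × 102 kg = 2856 ng/min
2856 ng/min × 60 min/hr = 171360 ng/hr
Rate = 171360 ng/hr ÷ 127551 ng/mL = 1.343462 mL/hr
Time remaining = 190.4102 mL ÷ 1.343462 mL/hr = 141.731 hr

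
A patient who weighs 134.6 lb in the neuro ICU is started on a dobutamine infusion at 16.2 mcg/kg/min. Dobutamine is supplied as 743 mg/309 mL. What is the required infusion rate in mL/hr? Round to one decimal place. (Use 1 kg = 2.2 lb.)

24.7 mL/hr

Weight = 134.6 lb ÷ 2.2 lb/kg = 61.18182 kg
Dose = 16.2 mcg/kg/min × 61.18182 kg = 991.1455 mcg/min
991.1455 mcg/min × 60 min/hr = 59468.73 mcg/hr
Concentration = 743 mg ÷ 309 mL = 2.404531 mg/mL = 2404.531 mcg/mL
Rate = 59468.73 mcg/hr ÷ 2404.531 mcg/mL = 24.73195 mL/hr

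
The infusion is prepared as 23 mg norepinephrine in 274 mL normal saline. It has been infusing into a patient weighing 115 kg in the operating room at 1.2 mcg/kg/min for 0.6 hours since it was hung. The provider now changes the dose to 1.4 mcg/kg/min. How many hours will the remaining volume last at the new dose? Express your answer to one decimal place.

Initial rate:
Dose = 1.2 mcg/kg/min × 115 kg = 138 mcg/min
138 mcg/min × 60 min/hr = 8280 mcg/hr
Concentration = 23 mg ÷ 274 mL = 0.08394161 mg/mL = 83.94161 mcg/mL
Rate = 8280 mcg/hr ÷ 83.94161 mcg/mL = 98.64 mL/hr
Volume infused so far = 98.64 mL/hr × 0.6 hr = 59.184 mL
Volume remaining = 274 − 59.184 = 214.816 mL
New rate:
Dose = 1.4 mcg/kg/min × 115 kg = 161 mcg/min
161 mcg/min × 60 min/hr = 9660 mcg/hr
Rate = 9660 mcg/hr ÷ 83.94161 mcg/mL = 115.08 mL/hr
Time remaining = 214.816 mL ÷ 115.08 mL/hr = 1.866667 hr

1.9 hours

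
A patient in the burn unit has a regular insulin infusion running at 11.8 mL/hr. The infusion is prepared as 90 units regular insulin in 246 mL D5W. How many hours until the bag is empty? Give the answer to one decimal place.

Duration = 246 mL ÷ 11.8 mL/hr = 20.84746 hr

20.8 hours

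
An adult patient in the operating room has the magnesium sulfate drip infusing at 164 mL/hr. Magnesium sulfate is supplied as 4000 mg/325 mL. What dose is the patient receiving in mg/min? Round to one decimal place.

Concentration = 4000 mg ÷ 325 mL = 12.30769 mg/mL
Drug rate = 164 mL/hr × 12.30769 mg/mL = 2018.462 mg/hr
2018.462 mg/hr ÷ 60 min/hr = 33.64103 mg/min

33.6 mg/min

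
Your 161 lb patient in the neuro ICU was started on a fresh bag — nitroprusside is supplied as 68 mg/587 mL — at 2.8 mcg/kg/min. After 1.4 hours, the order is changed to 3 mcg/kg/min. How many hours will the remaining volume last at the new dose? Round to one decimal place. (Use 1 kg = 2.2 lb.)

Initial rate:
Weight = 161 lb ÷ 2.2 lb/kg = 73.18182 kg
Dose = 2.8 mcg/kg/min × 73.18182 kg = 204.9091 mcg/min
204.9091 mcg/min × 60 min/hr = 12294.55 mcg/hr
Concentration = 68 mg ÷ 587 mL = 0.1158433 mg/mL = 115.8433 mcg/mL
Rate = 12294.55 mcg/hr ÷ 115.8433 mcg/mL = 106.1309 mL/hr
Volume infused so far = 106.1309 mL/hr × 1.4 hr = 148.5832 mL
Volume remaining = 587 − 148.5832 = 438.4168 mL
New rate:
Dose = 3 mcg/kg/min × 73.18182 kg = 219.5455 mcg/min
219.5455 mcg/min × 60 min/hr = 13172.73 mcg/hr
Rate = 13172.73 mcg/hr ÷ 115.8433 mcg/mL = 113.7116 mL/hr
Time remaining = 438.4168 mL ÷ 113.7116 mL/hr = 3.855514 hr

3.9 hours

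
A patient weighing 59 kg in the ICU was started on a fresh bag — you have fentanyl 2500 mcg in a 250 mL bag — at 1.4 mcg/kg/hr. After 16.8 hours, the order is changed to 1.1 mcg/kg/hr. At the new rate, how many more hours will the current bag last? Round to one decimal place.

17.1 hours

Initial rate:
Dose = 1.4 mcg/kg/hr × 59 kg = 82.6 mcg/hr
Concentration = 2500 mcg ÷ 250 mL = 10 mcg/mL
Rate = 82.6 mcg/hr ÷ 10 mcg/mL = 8.26 mL/hr
Volume infused so far = 8.26 mL/hr × 16.8 hr = 138.768 mL
Volume remaining = 250 − 138.768 = 111.232 mL
New rate:
Dose = 1.1 mcg/kg/hr × 59 kg = 64.9 mcg/hr
Rate = 64.9 mcg/hr ÷ 10 mcg/mL = 6.49 mL/hr
Time remaining = 111.232 mL ÷ 6.49 mL/hr = 17.13898 hr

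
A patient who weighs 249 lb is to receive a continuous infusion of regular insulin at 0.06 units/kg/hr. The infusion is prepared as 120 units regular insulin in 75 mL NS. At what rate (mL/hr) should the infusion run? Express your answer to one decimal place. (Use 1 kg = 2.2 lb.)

4.2 mL/hr

Weight = 249 lb ÷ 2.2 lb/kg = 113.1818 kg
Dose = 0.06 units/kg/hr × 113.1818 kg = 6.790909 units/hr
Concentration = 120 units ÷ 75 mL = 1.6 units/mL
Rate = 6.790909 units/hr ÷ 1.6 units/mL = 4.244318 mL/hr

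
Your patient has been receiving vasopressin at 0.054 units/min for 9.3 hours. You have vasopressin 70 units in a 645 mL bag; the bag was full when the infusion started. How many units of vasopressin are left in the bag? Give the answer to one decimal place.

39.9 units

0.054 units/min × 60 min/hr = 3.24 units/hr
Concentration = 70 units ÷ 645 mL = 0.1085271 units/mL
Rate = 3.24 units/hr ÷ 0.1085271 units/mL = 29.85429 mL/hr
Volume infused = 29.85429 mL/hr × 9.3 hr = 277.6449 mL
Volume remaining = 645 − 277.6449 = 367.3551 mL
Drug remaining = 367.3551 mL × 0.1085271 units/mL = 39.868 units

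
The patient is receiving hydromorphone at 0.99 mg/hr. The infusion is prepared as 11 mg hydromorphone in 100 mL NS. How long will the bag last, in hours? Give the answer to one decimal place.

11.1 hours

Concentration = 11 mg ÷ 100 mL = 0.11 mg/mL
Rate = 0.99 mg/hr ÷ 0.11 mg/mL = 9 mL/hr
Duration = 100 mL ÷ 9 mL/hr = 11.11111 hr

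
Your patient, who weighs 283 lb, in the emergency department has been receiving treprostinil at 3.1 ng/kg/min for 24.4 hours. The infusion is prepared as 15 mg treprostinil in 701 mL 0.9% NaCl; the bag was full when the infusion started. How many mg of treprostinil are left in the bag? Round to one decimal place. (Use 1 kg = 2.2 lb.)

14.4 mg

Weight = 283 lb ÷ 2.2 lb/kg = 128.6364 kg
Dose = 3.1 ng/kg/min × 128.6364 kg = 398.7727 ng/min
398.7727 ng/min × 60 min/hr = 23926.36 ng/hr
Concentration = 15 mg ÷ 701 mL = 0.021398 mg/mL = 21398 ng/mL
Rate = 23926.36 ng/hr ÷ 21398 ng/mL = 1.118159 mL/hr
Volume infused = 1.118159 mL/hr × 24.4 hr = 27.28307 mL
Volume remaining = 701 − 27.28307 = 673.7169 mL
Drug remaining = 673.7169 mL × 21398 ng/mL = 14416197 ng = 14.4162 mg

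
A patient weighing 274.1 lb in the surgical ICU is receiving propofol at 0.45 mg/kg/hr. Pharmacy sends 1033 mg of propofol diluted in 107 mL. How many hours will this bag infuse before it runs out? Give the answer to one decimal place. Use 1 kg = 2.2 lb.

Weight = 274.1 lb ÷ 2.2 lb/kg = 124.5909 kg
Dose = 0.45 mg/kg/hr × 124.5909 kg = 56.06591 mg/hr
Concentration = 1033 mg ÷ 107 mL = 9.654206 mg/mL
Rate = 56.06591 mg/hr ÷ 9.654206 mg/mL = 5.807408 mL/hr
Duration = 107 mL ÷ 5.807408 mL/hr = 18.42474 hr

18.4 hours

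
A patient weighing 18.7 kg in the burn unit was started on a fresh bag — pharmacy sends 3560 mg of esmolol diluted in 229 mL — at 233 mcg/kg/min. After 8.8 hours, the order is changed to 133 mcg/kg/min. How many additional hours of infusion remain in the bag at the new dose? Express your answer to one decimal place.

Initial rate:
Dose = 233 mcg/kg/min × 18.7 kg = 4357.1 mcg/min
4357.1 mcg/min × 60 min/hr = 261426 mcg/hr
Concentration = 3560 mg ÷ 229 mL = 15.54585 mg/mL = 15545.85 mcg/mL
Rate = 261426 mcg/hr ÷ 15545.85 mcg/mL = 16.81645 mL/hr
Volume infused so far = 16.81645 mL/hr × 8.8 hr = 147.9847 mL
Volume remaining = 229 − 147.9847 = 81.01526 mL
New rate:
Dose = 133 mcg/kg/min × 18.7 kg = 2487.1 mcg/min
2487.1 mcg/min × 60 min/hr = 149226 mcg/hr
Rate = 149226 mcg/hr ÷ 15545.85 mcg/mL = 9.599088 mL/hr
Time remaining = 81.01526 mL ÷ 9.599088 mL/hr = 8.439891 hr

8.4 hours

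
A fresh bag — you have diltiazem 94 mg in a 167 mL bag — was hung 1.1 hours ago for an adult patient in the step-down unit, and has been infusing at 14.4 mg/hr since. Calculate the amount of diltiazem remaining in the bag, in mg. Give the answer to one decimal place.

78.2 mg

Concentration = 94 mg ÷ 167 mL = 0.5628743 mg/mL
Rate = 14.4 mg/hr ÷ 0.5628743 mg/mL = 25.58298 mL/hr
Volume infused = 25.58298 mL/hr × 1.1 hr = 28.14128 mL
Volume remaining = 167 − 28.14128 = 138.8587 mL
Drug remaining = 138.8587 mL × 0.5628743 mg/mL = 78.16 mg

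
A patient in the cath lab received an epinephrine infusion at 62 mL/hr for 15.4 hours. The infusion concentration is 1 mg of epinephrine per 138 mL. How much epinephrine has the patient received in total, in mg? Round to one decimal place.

Concentration = 1 mg ÷ 138 mL = 0.007246377 mg/mL = 7.246377 mcg/mL
Drug rate = 62 mL/hr × 7.246377 mcg/mL = 449.2754 mcg/hr
Total = 449.2754 mcg/hr × 15.4 hr = 6918.841 mcg = 6.918841 mg

6.9 mg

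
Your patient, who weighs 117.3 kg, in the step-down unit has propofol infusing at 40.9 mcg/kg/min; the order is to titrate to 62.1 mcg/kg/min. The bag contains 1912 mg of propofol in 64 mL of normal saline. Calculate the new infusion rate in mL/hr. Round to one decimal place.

14.6 mL/hr

Dose = 62.1 mcg/kg/min × 117.3 kg = 7284.33 mcg/min
7284.33 mcg/min × 60 min/hr = 437059.8 mcg/hr
Concentration = 1912 mg ÷ 64 mL = 29.875 mg/mL = 29875 mcg/mL
Rate = 437059.8 mcg/hr ÷ 29875 mcg/mL = 14.62962 mL/hr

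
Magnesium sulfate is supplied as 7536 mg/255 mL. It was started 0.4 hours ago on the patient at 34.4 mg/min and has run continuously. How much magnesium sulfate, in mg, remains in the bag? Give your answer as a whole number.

6710 mg

34.4 mg/min × 60 min/hr = 2064 mg/hr
Concentration = 7536 mg ÷ 255 mL = 29.55294 mg/mL
Rate = 2064 mg/hr ÷ 29.55294 mg/mL = 69.84076 mL/hr
Volume infused = 69.84076 mL/hr × 0.4 hr = 27.93631 mL
Volume remaining = 255 − 27.93631 = 227.0637 mL
Drug remaining = 227.0637 mL × 29.55294 mg/mL = 6710.4 mg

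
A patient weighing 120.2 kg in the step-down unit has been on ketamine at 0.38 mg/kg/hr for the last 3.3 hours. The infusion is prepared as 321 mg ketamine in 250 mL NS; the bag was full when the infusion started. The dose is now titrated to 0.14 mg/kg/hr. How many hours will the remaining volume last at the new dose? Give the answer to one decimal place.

Initial rate:
Dose = 0.38 mg/kg/hr × 120.2 kg = 45.676 mg/hr
Concentration = 321 mg ÷ 250 mL = 1.284 mg/mL
Rate = 45.676 mg/hr ÷ 1.284 mg/mL = 35.57321 mL/hr
Volume infused so far = 35.57321 mL/hr × 3.3 hr = 117.3916 mL
Volume remaining = 250 − 117.3916 = 132.6084 mL
New rate:
Dose = 0.14 mg/kg/hr × 120.2 kg = 16.828 mg/hr
Rate = 16.828 mg/hr ÷ 1.284 mg/mL = 13.10592 mL/hr
Time remaining = 132.6084 mL ÷ 13.10592 mL/hr = 10.11821 hr

10.1 hours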